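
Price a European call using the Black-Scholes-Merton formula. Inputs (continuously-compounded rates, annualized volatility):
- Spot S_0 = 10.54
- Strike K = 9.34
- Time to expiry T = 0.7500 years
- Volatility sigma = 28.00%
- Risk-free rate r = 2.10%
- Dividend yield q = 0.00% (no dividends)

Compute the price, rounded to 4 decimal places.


d1 = (ln(S/K) + (r - q + 0.5*sigma^2) * T) / (sigma * sqrt(T)) = 0.68466026
d2 = d1 - sigma * sqrt(T) = 0.44217315
exp(-rT) = 0.98437338; exp(-qT) = 1.00000000
C = S_0 * exp(-qT) * N(d1) - K * exp(-rT) * N(d2)
N(d1) = 0.75322084; N(d2) = 0.67081804
C = 10.5400 * 1.00000000 * 0.75322084 - 9.3400 * 0.98437338 * 0.67081804 = 1.7714

Answer: Price = 1.7714


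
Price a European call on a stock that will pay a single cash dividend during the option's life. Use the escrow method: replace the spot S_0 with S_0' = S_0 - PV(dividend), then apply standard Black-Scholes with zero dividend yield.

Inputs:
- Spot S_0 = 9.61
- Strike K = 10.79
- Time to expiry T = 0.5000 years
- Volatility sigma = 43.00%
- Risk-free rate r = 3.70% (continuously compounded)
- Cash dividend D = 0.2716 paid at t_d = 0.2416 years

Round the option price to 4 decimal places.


Answer: Price = 0.6792

Derivation:
PV(D) = D * exp(-r * t_d) = 0.2716 * 0.99110064 = 0.26918293
S_0' = S_0 - PV(D) = 9.6100 - 0.26918293 = 9.34081707
d1 = (ln(S_0'/K) + (r + sigma^2/2)*T) / (sigma*sqrt(T)) = -0.26146852
d2 = d1 - sigma*sqrt(T) = -0.56552444
exp(-rT) = 0.98167007
N(d1) = 0.39686561; N(d2) = 0.28585855
C = S_0' * N(d1) - K * exp(-rT) * N(d2) = 9.34081707 * 0.39686561 - 10.7900 * 0.98167007 * 0.28585855 = 0.6792


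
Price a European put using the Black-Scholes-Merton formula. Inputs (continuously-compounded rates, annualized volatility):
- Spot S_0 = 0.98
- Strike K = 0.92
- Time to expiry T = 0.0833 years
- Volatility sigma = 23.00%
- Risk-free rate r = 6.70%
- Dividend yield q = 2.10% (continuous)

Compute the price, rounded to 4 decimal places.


d1 = (ln(S/K) + (r - q + 0.5*sigma^2) * T) / (sigma * sqrt(T)) = 1.04266196
d2 = d1 - sigma * sqrt(T) = 0.97627996
exp(-rT) = 0.99443445; exp(-qT) = 0.99825223
P = K * exp(-rT) * N(-d2) - S_0 * exp(-qT) * N(-d1)
N(-d1) = 0.14855244; N(-d2) = 0.16446287
P = 0.9200 * 0.99443445 * 0.16446287 - 0.9800 * 0.99825223 * 0.14855244 = 0.0051

Answer: Price = 0.0051


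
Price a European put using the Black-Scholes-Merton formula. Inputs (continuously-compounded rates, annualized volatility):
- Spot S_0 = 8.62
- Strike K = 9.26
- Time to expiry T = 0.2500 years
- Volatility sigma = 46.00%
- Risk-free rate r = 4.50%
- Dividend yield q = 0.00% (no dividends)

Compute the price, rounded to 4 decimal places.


d1 = (ln(S/K) + (r - q + 0.5*sigma^2) * T) / (sigma * sqrt(T)) = -0.14747376
d2 = d1 - sigma * sqrt(T) = -0.37747376
exp(-rT) = 0.98881304; exp(-qT) = 1.00000000
P = K * exp(-rT) * N(-d2) - S_0 * exp(-qT) * N(-d1)
N(-d1) = 0.55862095; N(-d2) = 0.64708922
P = 9.2600 * 0.98881304 * 0.64708922 - 8.6200 * 1.00000000 * 0.55862095 = 1.1097

Answer: Price = 1.1097


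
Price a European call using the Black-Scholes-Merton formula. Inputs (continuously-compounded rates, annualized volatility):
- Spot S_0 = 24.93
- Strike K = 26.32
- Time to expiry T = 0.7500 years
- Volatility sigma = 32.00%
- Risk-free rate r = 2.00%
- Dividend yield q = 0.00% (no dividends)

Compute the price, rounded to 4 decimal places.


Answer: Price = 2.3312

Derivation:
d1 = (ln(S/K) + (r - q + 0.5*sigma^2) * T) / (sigma * sqrt(T)) = -0.00309319
d2 = d1 - sigma * sqrt(T) = -0.28022132
exp(-rT) = 0.98511194; exp(-qT) = 1.00000000
C = S_0 * exp(-qT) * N(d1) - K * exp(-rT) * N(d2)
N(d1) = 0.49876600; N(d2) = 0.38965386
C = 24.9300 * 1.00000000 * 0.49876600 - 26.3200 * 0.98511194 * 0.38965386 = 2.3312


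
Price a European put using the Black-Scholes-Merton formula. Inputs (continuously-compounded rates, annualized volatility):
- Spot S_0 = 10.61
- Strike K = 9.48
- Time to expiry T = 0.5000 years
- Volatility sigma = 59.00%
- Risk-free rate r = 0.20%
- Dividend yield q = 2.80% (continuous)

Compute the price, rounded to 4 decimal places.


d1 = (ln(S/K) + (r - q + 0.5*sigma^2) * T) / (sigma * sqrt(T)) = 0.44736521
d2 = d1 - sigma * sqrt(T) = 0.03017221
exp(-rT) = 0.99900050; exp(-qT) = 0.98609754
P = K * exp(-rT) * N(-d2) - S_0 * exp(-qT) * N(-d1)
N(-d1) = 0.32730569; N(-d2) = 0.48796485
P = 9.4800 * 0.99900050 * 0.48796485 - 10.6100 * 0.98609754 * 0.32730569 = 1.1968

Answer: Price = 1.1968


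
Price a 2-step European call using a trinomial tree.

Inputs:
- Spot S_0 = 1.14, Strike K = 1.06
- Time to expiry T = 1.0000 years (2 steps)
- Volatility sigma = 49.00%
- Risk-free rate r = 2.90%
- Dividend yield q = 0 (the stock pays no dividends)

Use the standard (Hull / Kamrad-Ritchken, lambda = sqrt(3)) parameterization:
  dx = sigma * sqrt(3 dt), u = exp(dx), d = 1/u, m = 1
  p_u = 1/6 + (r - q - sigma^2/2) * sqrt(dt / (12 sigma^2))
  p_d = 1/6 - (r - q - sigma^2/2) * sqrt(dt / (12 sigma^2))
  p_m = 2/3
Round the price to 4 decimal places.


Answer: Price = V(0,0) = 0.2522

Derivation:
dt = T/N = 0.500000; dx = sigma*sqrt(3*dt) = 0.600125
u = exp(dx) = 1.822347; d = 1/u = 0.548743
p_u = 0.128737, p_m = 0.666667, p_d = 0.204596
Discount per step: exp(-r*dt) = 0.985605
Stock lattice S(k, j) with j the centered position index:
  k=0: S(0,+0) = 1.1400
  k=1: S(1,-1) = 0.6256; S(1,+0) = 1.1400; S(1,+1) = 2.0775
  k=2: S(2,-2) = 0.3433; S(2,-1) = 0.6256; S(2,+0) = 1.1400; S(2,+1) = 2.0775; S(2,+2) = 3.7859
Terminal payoffs V(N, j) = max(S_T - K, 0):
  V(2,-2) = 0.000000; V(2,-1) = 0.000000; V(2,+0) = 0.080000; V(2,+1) = 1.017475; V(2,+2) = 2.725880
Backward induction: V(k, j) = exp(-r*dt) * [p_u * V(k+1, j+1) + p_m * V(k+1, j) + p_d * V(k+1, j-1)]
  V(1,-1) = exp(-r*dt) * [p_u*0.080000 + p_m*0.000000 + p_d*0.000000] = 0.010151
  V(1,+0) = exp(-r*dt) * [p_u*1.017475 + p_m*0.080000 + p_d*0.000000] = 0.181667
  V(1,+1) = exp(-r*dt) * [p_u*2.725880 + p_m*1.017475 + p_d*0.080000] = 1.030554
  V(0,+0) = exp(-r*dt) * [p_u*1.030554 + p_m*0.181667 + p_d*0.010151] = 0.252175


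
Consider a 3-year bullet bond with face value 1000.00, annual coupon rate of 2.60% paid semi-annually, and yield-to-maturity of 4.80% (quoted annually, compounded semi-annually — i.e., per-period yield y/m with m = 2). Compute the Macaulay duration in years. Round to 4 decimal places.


Answer: Macaulay duration = 2.9017 years

Derivation:
Coupon per period c = face * coupon_rate / m = 13.000000
Periods per year m = 2; per-period yield y/m = 0.024000
Number of cashflows N = 6
Cashflows (t years, CF_t, discount factor 1/(1+y/m)^(m*t), PV):
  t = 0.5000: CF_t = 13.000000, DF = 0.976562, PV = 12.695312
  t = 1.0000: CF_t = 13.000000, DF = 0.953674, PV = 12.397766
  t = 1.5000: CF_t = 13.000000, DF = 0.931323, PV = 12.107193
  t = 2.0000: CF_t = 13.000000, DF = 0.909495, PV = 11.823431
  t = 2.5000: CF_t = 13.000000, DF = 0.888178, PV = 11.546319
  t = 3.0000: CF_t = 1013.000000, DF = 0.867362, PV = 878.637441
Price P = sum_t PV_t = 939.207463
Macaulay numerator sum_t t * PV_t:
  t * PV_t at t = 0.5000: 6.347656
  t * PV_t at t = 1.0000: 12.397766
  t * PV_t at t = 1.5000: 18.160790
  t * PV_t at t = 2.0000: 23.646862
  t * PV_t at t = 2.5000: 28.865799
  t * PV_t at t = 3.0000: 2635.912322
Macaulay duration D = (sum_t t * PV_t) / P = 2725.331195 / 939.207463 = 2.901735


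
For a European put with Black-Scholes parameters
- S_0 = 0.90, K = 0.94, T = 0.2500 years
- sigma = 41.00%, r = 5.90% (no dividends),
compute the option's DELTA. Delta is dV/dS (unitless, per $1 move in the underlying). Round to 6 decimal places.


Answer: Delta = -0.515025

Derivation:
d1 = -0.0376712778; d2 = -0.2426712778
phi(d1) = 0.3986593063; exp(-qT) = 1.0000000000; exp(-rT) = 0.9853582484
N(-d1) = 0.5150251116
Delta = -exp(-qT) * N(-d1) = -1.0000000000 * 0.5150251116 = -0.515025


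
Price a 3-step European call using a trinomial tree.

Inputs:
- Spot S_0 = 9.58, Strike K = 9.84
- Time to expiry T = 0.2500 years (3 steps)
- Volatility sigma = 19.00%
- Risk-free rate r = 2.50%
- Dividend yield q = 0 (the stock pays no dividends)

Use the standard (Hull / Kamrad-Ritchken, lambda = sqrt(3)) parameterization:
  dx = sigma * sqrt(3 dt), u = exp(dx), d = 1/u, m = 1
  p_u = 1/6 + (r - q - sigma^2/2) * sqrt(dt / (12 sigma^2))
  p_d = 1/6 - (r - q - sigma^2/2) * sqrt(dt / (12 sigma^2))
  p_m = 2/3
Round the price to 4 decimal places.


dt = T/N = 0.083333; dx = sigma*sqrt(3*dt) = 0.095000
u = exp(dx) = 1.099659; d = 1/u = 0.909373
p_u = 0.169715, p_m = 0.666667, p_d = 0.163618
Discount per step: exp(-r*dt) = 0.997919
Stock lattice S(k, j) with j the centered position index:
  k=0: S(0,+0) = 9.5800
  k=1: S(1,-1) = 8.7118; S(1,+0) = 9.5800; S(1,+1) = 10.5347
  k=2: S(2,-2) = 7.9223; S(2,-1) = 8.7118; S(2,+0) = 9.5800; S(2,+1) = 10.5347; S(2,+2) = 11.5846
  k=3: S(3,-3) = 7.2043; S(3,-2) = 7.9223; S(3,-1) = 8.7118; S(3,+0) = 9.5800; S(3,+1) = 10.5347; S(3,+2) = 11.5846; S(3,+3) = 12.7391
Terminal payoffs V(N, j) = max(S_T - K, 0):
  V(3,-3) = 0.000000; V(3,-2) = 0.000000; V(3,-1) = 0.000000; V(3,+0) = 0.000000; V(3,+1) = 0.694732; V(3,+2) = 1.744611; V(3,+3) = 2.899120
Backward induction: V(k, j) = exp(-r*dt) * [p_u * V(k+1, j+1) + p_m * V(k+1, j) + p_d * V(k+1, j-1)]
  V(2,-2) = exp(-r*dt) * [p_u*0.000000 + p_m*0.000000 + p_d*0.000000] = 0.000000
  V(2,-1) = exp(-r*dt) * [p_u*0.000000 + p_m*0.000000 + p_d*0.000000] = 0.000000
  V(2,+0) = exp(-r*dt) * [p_u*0.694732 + p_m*0.000000 + p_d*0.000000] = 0.117661
  V(2,+1) = exp(-r*dt) * [p_u*1.744611 + p_m*0.694732 + p_d*0.000000] = 0.757661
  V(2,+2) = exp(-r*dt) * [p_u*2.899120 + p_m*1.744611 + p_d*0.694732] = 1.765088
  V(1,-1) = exp(-r*dt) * [p_u*0.117661 + p_m*0.000000 + p_d*0.000000] = 0.019927
  V(1,+0) = exp(-r*dt) * [p_u*0.757661 + p_m*0.117661 + p_d*0.000000] = 0.206596
  V(1,+1) = exp(-r*dt) * [p_u*1.765088 + p_m*0.757661 + p_d*0.117661] = 0.822206
  V(0,+0) = exp(-r*dt) * [p_u*0.822206 + p_m*0.206596 + p_d*0.019927] = 0.279948

Answer: Price = V(0,0) = 0.2799


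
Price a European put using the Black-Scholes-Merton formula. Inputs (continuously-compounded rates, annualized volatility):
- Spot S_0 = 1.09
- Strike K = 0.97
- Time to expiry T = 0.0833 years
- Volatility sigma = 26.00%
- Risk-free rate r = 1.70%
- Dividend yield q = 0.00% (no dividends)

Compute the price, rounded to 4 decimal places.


Answer: Price = 0.0019

Derivation:
d1 = (ln(S/K) + (r - q + 0.5*sigma^2) * T) / (sigma * sqrt(T)) = 1.61071032
d2 = d1 - sigma * sqrt(T) = 1.53566980
exp(-rT) = 0.99858490; exp(-qT) = 1.00000000
P = K * exp(-rT) * N(-d2) - S_0 * exp(-qT) * N(-d1)
N(-d1) = 0.05362144; N(-d2) = 0.06230969
P = 0.9700 * 0.99858490 * 0.06230969 - 1.0900 * 1.00000000 * 0.05362144 = 0.0019


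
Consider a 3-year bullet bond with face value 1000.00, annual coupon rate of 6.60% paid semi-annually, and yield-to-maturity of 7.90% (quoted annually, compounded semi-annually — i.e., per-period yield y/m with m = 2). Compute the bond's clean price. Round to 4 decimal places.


Answer: Price = 965.8706

Derivation:
Coupon per period c = face * coupon_rate / m = 33.000000
Periods per year m = 2; per-period yield y/m = 0.039500
Number of cashflows N = 6
Cashflows (t years, CF_t, discount factor 1/(1+y/m)^(m*t), PV):
  t = 0.5000: CF_t = 33.000000, DF = 0.962001, PV = 31.746032
  t = 1.0000: CF_t = 33.000000, DF = 0.925446, PV = 30.539713
  t = 1.5000: CF_t = 33.000000, DF = 0.890280, PV = 29.379233
  t = 2.0000: CF_t = 33.000000, DF = 0.856450, PV = 28.262851
  t = 2.5000: CF_t = 33.000000, DF = 0.823906, PV = 27.188890
  t = 3.0000: CF_t = 1033.000000, DF = 0.792598, PV = 818.753858
Price P = sum_t PV_t = 965.870577


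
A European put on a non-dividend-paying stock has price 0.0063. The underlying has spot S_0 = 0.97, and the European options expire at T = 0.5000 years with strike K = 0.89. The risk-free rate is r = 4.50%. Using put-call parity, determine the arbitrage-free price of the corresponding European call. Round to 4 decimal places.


Answer: Call price = 0.1061

Derivation:
Put-call parity: C - P = S_0 * exp(-qT) - K * exp(-rT).
S_0 * exp(-qT) = 0.9700 * 1.00000000 = 0.97000000
K * exp(-rT) = 0.8900 * 0.97775124 = 0.87019860
C = P + S*exp(-qT) - K*exp(-rT)
C = 0.0063 + 0.97000000 - 0.87019860 = 0.1061


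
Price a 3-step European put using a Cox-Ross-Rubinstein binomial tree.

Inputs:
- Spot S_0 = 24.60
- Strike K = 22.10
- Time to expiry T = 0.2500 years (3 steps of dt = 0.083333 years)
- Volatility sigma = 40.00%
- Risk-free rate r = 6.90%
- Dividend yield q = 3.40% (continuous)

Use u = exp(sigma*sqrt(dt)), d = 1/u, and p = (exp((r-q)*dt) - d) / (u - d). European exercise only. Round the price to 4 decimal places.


dt = T/N = 0.083333
u = exp(sigma*sqrt(dt)) = 1.122401; d = 1/u = 0.890947
p = (exp((r-q)*dt) - d) / (u - d) = 0.483784
Discount per step: exp(-r*dt) = 0.994266
Stock lattice S(k, i) with i counting down-moves:
  k=0: S(0,0) = 24.6000
  k=1: S(1,0) = 27.6111; S(1,1) = 21.9173
  k=2: S(2,0) = 30.9907; S(2,1) = 24.6000; S(2,2) = 19.5272
  k=3: S(3,0) = 34.7840; S(3,1) = 27.6111; S(3,2) = 21.9173; S(3,3) = 17.3977
Terminal payoffs V(N, i) = max(K - S_T, 0):
  V(3,0) = 0.000000; V(3,1) = 0.000000; V(3,2) = 0.182698; V(3,3) = 4.702330
Backward induction: V(k, i) = exp(-r*dt) * [p * V(k+1, i) + (1-p) * V(k+1, i+1)].
  V(2,0) = exp(-r*dt) * [p*0.000000 + (1-p)*0.000000] = 0.000000
  V(2,1) = exp(-r*dt) * [p*0.000000 + (1-p)*0.182698] = 0.093771
  V(2,2) = exp(-r*dt) * [p*0.182698 + (1-p)*4.702330] = 2.501378
  V(1,0) = exp(-r*dt) * [p*0.000000 + (1-p)*0.093771] = 0.048128
  V(1,1) = exp(-r*dt) * [p*0.093771 + (1-p)*2.501378] = 1.328952
  V(0,0) = exp(-r*dt) * [p*0.048128 + (1-p)*1.328952] = 0.705242

Answer: Price = V(0,0) = 0.7052


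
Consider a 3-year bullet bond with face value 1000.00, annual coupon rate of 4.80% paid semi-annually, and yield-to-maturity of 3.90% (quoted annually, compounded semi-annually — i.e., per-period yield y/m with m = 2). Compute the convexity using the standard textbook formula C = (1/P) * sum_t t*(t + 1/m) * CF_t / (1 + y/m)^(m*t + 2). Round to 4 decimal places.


Answer: Convexity = 9.3508

Derivation:
Coupon per period c = face * coupon_rate / m = 24.000000
Periods per year m = 2; per-period yield y/m = 0.019500
Number of cashflows N = 6
Cashflows (t years, CF_t, discount factor 1/(1+y/m)^(m*t), PV):
  t = 0.5000: CF_t = 24.000000, DF = 0.980873, PV = 23.540951
  t = 1.0000: CF_t = 24.000000, DF = 0.962112, PV = 23.090683
  t = 1.5000: CF_t = 24.000000, DF = 0.943709, PV = 22.649027
  t = 2.0000: CF_t = 24.000000, DF = 0.925659, PV = 22.215819
  t = 2.5000: CF_t = 24.000000, DF = 0.907954, PV = 21.790896
  t = 3.0000: CF_t = 1024.000000, DF = 0.890588, PV = 911.961651
Price P = sum_t PV_t = 1025.249027
Convexity numerator sum_t t*(t + 1/m) * CF_t / (1+y/m)^(m*t + 2):
  t = 0.5000: term = 11.324514
  t = 1.0000: term = 33.323728
  t = 1.5000: term = 65.372688
  t = 2.0000: term = 106.870506
  t = 2.5000: term = 157.239587
  t = 3.0000: term = 9212.795155
Convexity = (1/P) * sum = 9586.926178 / 1025.249027 = 9.350827


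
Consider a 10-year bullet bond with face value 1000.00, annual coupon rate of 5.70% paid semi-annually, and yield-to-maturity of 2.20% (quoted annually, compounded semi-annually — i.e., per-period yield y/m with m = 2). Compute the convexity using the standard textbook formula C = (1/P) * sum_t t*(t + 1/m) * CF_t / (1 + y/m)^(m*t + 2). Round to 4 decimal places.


Coupon per period c = face * coupon_rate / m = 28.500000
Periods per year m = 2; per-period yield y/m = 0.011000
Number of cashflows N = 20
Cashflows (t years, CF_t, discount factor 1/(1+y/m)^(m*t), PV):
  t = 0.5000: CF_t = 28.500000, DF = 0.989120, PV = 28.189911
  t = 1.0000: CF_t = 28.500000, DF = 0.978358, PV = 27.883196
  t = 1.5000: CF_t = 28.500000, DF = 0.967713, PV = 27.579818
  t = 2.0000: CF_t = 28.500000, DF = 0.957184, PV = 27.279741
  t = 2.5000: CF_t = 28.500000, DF = 0.946769, PV = 26.982928
  t = 3.0000: CF_t = 28.500000, DF = 0.936468, PV = 26.689346
  t = 3.5000: CF_t = 28.500000, DF = 0.926279, PV = 26.398957
  t = 4.0000: CF_t = 28.500000, DF = 0.916201, PV = 26.111728
  t = 4.5000: CF_t = 28.500000, DF = 0.906232, PV = 25.827624
  t = 5.0000: CF_t = 28.500000, DF = 0.896372, PV = 25.546612
  t = 5.5000: CF_t = 28.500000, DF = 0.886620, PV = 25.268656
  t = 6.0000: CF_t = 28.500000, DF = 0.876973, PV = 24.993725
  t = 6.5000: CF_t = 28.500000, DF = 0.867431, PV = 24.721786
  t = 7.0000: CF_t = 28.500000, DF = 0.857993, PV = 24.452805
  t = 7.5000: CF_t = 28.500000, DF = 0.848658, PV = 24.186751
  t = 8.0000: CF_t = 28.500000, DF = 0.839424, PV = 23.923591
  t = 8.5000: CF_t = 28.500000, DF = 0.830291, PV = 23.663295
  t = 9.0000: CF_t = 28.500000, DF = 0.821257, PV = 23.405831
  t = 9.5000: CF_t = 28.500000, DF = 0.812322, PV = 23.151168
  t = 10.0000: CF_t = 1028.500000, DF = 0.803483, PV = 826.382638
Price P = sum_t PV_t = 1312.640106
Convexity numerator sum_t t*(t + 1/m) * CF_t / (1+y/m)^(m*t + 2):
  t = 0.5000: term = 13.789909
  t = 1.0000: term = 40.919611
  t = 1.5000: term = 80.948785
  t = 2.0000: term = 133.446728
  t = 2.5000: term = 197.992179
  t = 3.0000: term = 274.173145
  t = 3.5000: term = 361.586740
  t = 4.0000: term = 459.839008
  t = 4.5000: term = 568.544767
  t = 5.0000: term = 687.327447
  t = 5.5000: term = 815.818928
  t = 6.0000: term = 953.659389
  t = 6.5000: term = 1100.497152
  t = 7.0000: term = 1255.988532
  t = 7.5000: term = 1419.797690
  t = 8.0000: term = 1591.596488
  t = 8.5000: term = 1771.064341
  t = 9.0000: term = 1957.888083
  t = 9.5000: term = 2151.761823
  t = 10.0000: term = 84892.274970
Convexity = (1/P) * sum = 100728.915713 / 1312.640106 = 76.737649

Answer: Convexity = 76.7376


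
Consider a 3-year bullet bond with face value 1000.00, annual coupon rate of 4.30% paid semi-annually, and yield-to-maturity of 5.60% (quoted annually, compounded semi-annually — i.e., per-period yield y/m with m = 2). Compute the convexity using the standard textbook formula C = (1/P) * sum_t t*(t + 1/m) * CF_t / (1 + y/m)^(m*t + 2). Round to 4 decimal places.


Coupon per period c = face * coupon_rate / m = 21.500000
Periods per year m = 2; per-period yield y/m = 0.028000
Number of cashflows N = 6
Cashflows (t years, CF_t, discount factor 1/(1+y/m)^(m*t), PV):
  t = 0.5000: CF_t = 21.500000, DF = 0.972763, PV = 20.914397
  t = 1.0000: CF_t = 21.500000, DF = 0.946267, PV = 20.344744
  t = 1.5000: CF_t = 21.500000, DF = 0.920493, PV = 19.790607
  t = 2.0000: CF_t = 21.500000, DF = 0.895422, PV = 19.251563
  t = 2.5000: CF_t = 21.500000, DF = 0.871033, PV = 18.727202
  t = 3.0000: CF_t = 1021.500000, DF = 0.847308, PV = 865.525132
Price P = sum_t PV_t = 964.553645
Convexity numerator sum_t t*(t + 1/m) * CF_t / (1+y/m)^(m*t + 2):
  t = 0.5000: term = 9.895304
  t = 1.0000: term = 28.877345
  t = 1.5000: term = 56.181605
  t = 2.0000: term = 91.085611
  t = 2.5000: term = 132.907020
  t = 3.0000: term = 8599.689141
Convexity = (1/P) * sum = 8918.636025 / 964.553645 = 9.246387

Answer: Convexity = 9.2464


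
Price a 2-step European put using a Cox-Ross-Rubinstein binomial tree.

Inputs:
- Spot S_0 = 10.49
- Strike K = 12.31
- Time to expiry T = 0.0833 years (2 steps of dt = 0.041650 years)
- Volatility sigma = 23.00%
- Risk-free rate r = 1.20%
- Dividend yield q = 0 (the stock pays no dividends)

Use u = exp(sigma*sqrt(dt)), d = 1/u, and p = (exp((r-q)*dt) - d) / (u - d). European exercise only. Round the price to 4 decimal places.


dt = T/N = 0.041650
u = exp(sigma*sqrt(dt)) = 1.048058; d = 1/u = 0.954145
p = (exp((r-q)*dt) - d) / (u - d) = 0.493591
Discount per step: exp(-r*dt) = 0.999500
Stock lattice S(k, i) with i counting down-moves:
  k=0: S(0,0) = 10.4900
  k=1: S(1,0) = 10.9941; S(1,1) = 10.0090
  k=2: S(2,0) = 11.5225; S(2,1) = 10.4900; S(2,2) = 9.5500
Terminal payoffs V(N, i) = max(K - S_T, 0):
  V(2,0) = 0.787510; V(2,1) = 1.820000; V(2,2) = 2.759972
Backward induction: V(k, i) = exp(-r*dt) * [p * V(k+1, i) + (1-p) * V(k+1, i+1)].
  V(1,0) = exp(-r*dt) * [p*0.787510 + (1-p)*1.820000] = 1.309718
  V(1,1) = exp(-r*dt) * [p*1.820000 + (1-p)*2.759972] = 2.294863
  V(0,0) = exp(-r*dt) * [p*1.309718 + (1-p)*2.294863] = 1.807701

Answer: Price = V(0,0) = 1.8077


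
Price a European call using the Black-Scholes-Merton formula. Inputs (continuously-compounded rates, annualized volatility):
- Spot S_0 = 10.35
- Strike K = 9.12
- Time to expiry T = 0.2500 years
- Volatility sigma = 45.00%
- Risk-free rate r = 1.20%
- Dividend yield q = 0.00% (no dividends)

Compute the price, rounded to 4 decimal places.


Answer: Price = 1.6390

Derivation:
d1 = (ln(S/K) + (r - q + 0.5*sigma^2) * T) / (sigma * sqrt(T)) = 0.68812985
d2 = d1 - sigma * sqrt(T) = 0.46312985
exp(-rT) = 0.99700450; exp(-qT) = 1.00000000
C = S_0 * exp(-qT) * N(d1) - K * exp(-rT) * N(d2)
N(d1) = 0.75431449; N(d2) = 0.67836435
C = 10.3500 * 1.00000000 * 0.75431449 - 9.1200 * 0.99700450 * 0.67836435 = 1.6390


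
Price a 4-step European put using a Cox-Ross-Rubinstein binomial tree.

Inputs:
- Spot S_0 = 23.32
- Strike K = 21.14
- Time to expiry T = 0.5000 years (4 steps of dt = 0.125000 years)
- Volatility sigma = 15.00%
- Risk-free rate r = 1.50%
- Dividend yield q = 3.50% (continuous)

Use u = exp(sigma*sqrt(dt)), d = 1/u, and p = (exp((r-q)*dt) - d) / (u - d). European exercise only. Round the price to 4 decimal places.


Answer: Price = V(0,0) = 0.2351

Derivation:
dt = T/N = 0.125000
u = exp(sigma*sqrt(dt)) = 1.054464; d = 1/u = 0.948349
p = (exp((r-q)*dt) - d) / (u - d) = 0.463215
Discount per step: exp(-r*dt) = 0.998127
Stock lattice S(k, i) with i counting down-moves:
  k=0: S(0,0) = 23.3200
  k=1: S(1,0) = 24.5901; S(1,1) = 22.1155
  k=2: S(2,0) = 25.9294; S(2,1) = 23.3200; S(2,2) = 20.9732
  k=3: S(3,0) = 27.3416; S(3,1) = 24.5901; S(3,2) = 22.1155; S(3,3) = 19.8899
  k=4: S(4,0) = 28.8308; S(4,1) = 25.9294; S(4,2) = 23.3200; S(4,3) = 20.9732; S(4,4) = 18.8626
Terminal payoffs V(N, i) = max(K - S_T, 0):
  V(4,0) = 0.000000; V(4,1) = 0.000000; V(4,2) = 0.000000; V(4,3) = 0.166802; V(4,4) = 2.277434
Backward induction: V(k, i) = exp(-r*dt) * [p * V(k+1, i) + (1-p) * V(k+1, i+1)].
  V(3,0) = exp(-r*dt) * [p*0.000000 + (1-p)*0.000000] = 0.000000
  V(3,1) = exp(-r*dt) * [p*0.000000 + (1-p)*0.000000] = 0.000000
  V(3,2) = exp(-r*dt) * [p*0.000000 + (1-p)*0.166802] = 0.089369
  V(3,3) = exp(-r*dt) * [p*0.166802 + (1-p)*2.277434] = 1.297323
  V(2,0) = exp(-r*dt) * [p*0.000000 + (1-p)*0.000000] = 0.000000
  V(2,1) = exp(-r*dt) * [p*0.000000 + (1-p)*0.089369] = 0.047882
  V(2,2) = exp(-r*dt) * [p*0.089369 + (1-p)*1.297323] = 0.736398
  V(1,0) = exp(-r*dt) * [p*0.000000 + (1-p)*0.047882] = 0.025654
  V(1,1) = exp(-r*dt) * [p*0.047882 + (1-p)*0.736398] = 0.416685
  V(0,0) = exp(-r*dt) * [p*0.025654 + (1-p)*0.416685] = 0.235112


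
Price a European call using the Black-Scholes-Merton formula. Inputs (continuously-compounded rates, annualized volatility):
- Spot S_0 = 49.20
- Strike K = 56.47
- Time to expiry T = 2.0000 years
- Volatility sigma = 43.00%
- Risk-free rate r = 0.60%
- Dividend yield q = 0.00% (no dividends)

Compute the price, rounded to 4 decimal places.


d1 = (ln(S/K) + (r - q + 0.5*sigma^2) * T) / (sigma * sqrt(T)) = 0.09715992
d2 = d1 - sigma * sqrt(T) = -0.51095191
exp(-rT) = 0.98807171; exp(-qT) = 1.00000000
C = S_0 * exp(-qT) * N(d1) - K * exp(-rT) * N(d2)
N(d1) = 0.53870030; N(d2) = 0.30469237
C = 49.2000 * 1.00000000 * 0.53870030 - 56.4700 * 0.98807171 * 0.30469237 = 9.5033

Answer: Price = 9.5033


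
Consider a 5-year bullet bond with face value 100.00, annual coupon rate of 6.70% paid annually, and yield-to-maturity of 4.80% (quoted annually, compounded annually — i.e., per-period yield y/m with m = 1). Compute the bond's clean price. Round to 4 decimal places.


Coupon per period c = face * coupon_rate / m = 6.700000
Periods per year m = 1; per-period yield y/m = 0.048000
Number of cashflows N = 5
Cashflows (t years, CF_t, discount factor 1/(1+y/m)^(m*t), PV):
  t = 1.0000: CF_t = 6.700000, DF = 0.954198, PV = 6.393130
  t = 2.0000: CF_t = 6.700000, DF = 0.910495, PV = 6.100315
  t = 3.0000: CF_t = 6.700000, DF = 0.868793, PV = 5.820911
  t = 4.0000: CF_t = 6.700000, DF = 0.829001, PV = 5.554304
  t = 5.0000: CF_t = 106.700000, DF = 0.791031, PV = 84.403024
Price P = sum_t PV_t = 108.271684

Answer: Price = 108.2717


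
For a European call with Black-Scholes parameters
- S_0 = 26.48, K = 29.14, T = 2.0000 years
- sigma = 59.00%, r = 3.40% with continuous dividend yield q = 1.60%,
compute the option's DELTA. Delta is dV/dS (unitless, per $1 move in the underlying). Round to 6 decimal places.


Answer: Delta = 0.615181

Derivation:
d1 = 0.3456169323; d2 = -0.4887690695
phi(d1) = 0.3758128251; exp(-qT) = 0.9685065821; exp(-rT) = 0.9342604736
N(d1) = 0.6351846904
Delta = exp(-qT) * N(d1) = 0.9685065821 * 0.6351846904 = 0.615181


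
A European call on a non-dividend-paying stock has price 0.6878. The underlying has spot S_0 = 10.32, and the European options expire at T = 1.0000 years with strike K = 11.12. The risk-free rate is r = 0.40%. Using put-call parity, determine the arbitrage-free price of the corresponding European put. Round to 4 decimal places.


Answer: Put price = 1.4434

Derivation:
Put-call parity: C - P = S_0 * exp(-qT) - K * exp(-rT).
S_0 * exp(-qT) = 10.3200 * 1.00000000 = 10.32000000
K * exp(-rT) = 11.1200 * 0.99600799 = 11.07560884
P = C - S*exp(-qT) + K*exp(-rT)
P = 0.6878 - 10.32000000 + 11.07560884 = 1.4434


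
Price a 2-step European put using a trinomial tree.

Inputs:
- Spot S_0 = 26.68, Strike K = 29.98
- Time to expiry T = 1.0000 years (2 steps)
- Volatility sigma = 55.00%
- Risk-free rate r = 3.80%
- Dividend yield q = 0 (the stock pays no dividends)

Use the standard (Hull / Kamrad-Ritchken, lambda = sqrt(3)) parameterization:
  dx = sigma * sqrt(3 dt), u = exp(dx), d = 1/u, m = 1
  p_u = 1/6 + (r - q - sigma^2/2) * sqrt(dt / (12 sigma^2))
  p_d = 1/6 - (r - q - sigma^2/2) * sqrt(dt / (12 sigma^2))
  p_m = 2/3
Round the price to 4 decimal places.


Answer: Price = V(0,0) = 6.9307

Derivation:
dt = T/N = 0.500000; dx = sigma*sqrt(3*dt) = 0.673610
u = exp(dx) = 1.961304; d = 1/u = 0.509865
p_u = 0.124636, p_m = 0.666667, p_d = 0.208698
Discount per step: exp(-r*dt) = 0.981179
Stock lattice S(k, j) with j the centered position index:
  k=0: S(0,+0) = 26.6800
  k=1: S(1,-1) = 13.6032; S(1,+0) = 26.6800; S(1,+1) = 52.3276
  k=2: S(2,-2) = 6.9358; S(2,-1) = 13.6032; S(2,+0) = 26.6800; S(2,+1) = 52.3276; S(2,+2) = 102.6303
Terminal payoffs V(N, j) = max(K - S_T, 0):
  V(2,-2) = 23.044211; V(2,-1) = 16.376807; V(2,+0) = 3.300000; V(2,+1) = 0.000000; V(2,+2) = 0.000000
Backward induction: V(k, j) = exp(-r*dt) * [p_u * V(k+1, j+1) + p_m * V(k+1, j) + p_d * V(k+1, j-1)]
  V(1,-1) = exp(-r*dt) * [p_u*3.300000 + p_m*16.376807 + p_d*23.044211] = 15.834707
  V(1,+0) = exp(-r*dt) * [p_u*0.000000 + p_m*3.300000 + p_d*16.376807] = 5.512071
  V(1,+1) = exp(-r*dt) * [p_u*0.000000 + p_m*0.000000 + p_d*3.300000] = 0.675741
  V(0,+0) = exp(-r*dt) * [p_u*0.675741 + p_m*5.512071 + p_d*15.834707] = 6.930661


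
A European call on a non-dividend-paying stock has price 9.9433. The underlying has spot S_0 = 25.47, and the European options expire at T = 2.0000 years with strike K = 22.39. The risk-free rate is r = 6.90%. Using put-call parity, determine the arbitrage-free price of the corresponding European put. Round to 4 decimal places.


Put-call parity: C - P = S_0 * exp(-qT) - K * exp(-rT).
S_0 * exp(-qT) = 25.4700 * 1.00000000 = 25.47000000
K * exp(-rT) = 22.3900 * 0.87109869 = 19.50389971
P = C - S*exp(-qT) + K*exp(-rT)
P = 9.9433 - 25.47000000 + 19.50389971 = 3.9772

Answer: Put price = 3.9772


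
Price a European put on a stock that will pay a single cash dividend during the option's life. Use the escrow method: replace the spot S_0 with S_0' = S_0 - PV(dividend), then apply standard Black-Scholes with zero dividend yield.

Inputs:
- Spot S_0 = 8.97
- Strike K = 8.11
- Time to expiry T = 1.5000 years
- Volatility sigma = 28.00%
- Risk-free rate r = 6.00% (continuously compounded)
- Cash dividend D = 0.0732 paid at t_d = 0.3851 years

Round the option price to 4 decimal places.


Answer: Price = 0.5191

Derivation:
PV(D) = D * exp(-r * t_d) = 0.0732 * 0.97715890 = 0.07152803
S_0' = S_0 - PV(D) = 8.9700 - 0.07152803 = 8.89847197
d1 = (ln(S_0'/K) + (r + sigma^2/2)*T) / (sigma*sqrt(T)) = 0.70446656
d2 = d1 - sigma*sqrt(T) = 0.36153799
exp(-rT) = 0.91393119
N(-d1) = 0.24057113; N(-d2) = 0.35884865
P = K * exp(-rT) * N(-d2) - S_0' * N(-d1) = 8.1100 * 0.91393119 * 0.35884865 - 8.89847197 * 0.24057113 = 0.5191


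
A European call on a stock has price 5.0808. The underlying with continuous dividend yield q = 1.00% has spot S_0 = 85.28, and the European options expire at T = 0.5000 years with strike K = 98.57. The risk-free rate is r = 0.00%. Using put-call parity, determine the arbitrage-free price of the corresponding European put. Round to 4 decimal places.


Put-call parity: C - P = S_0 * exp(-qT) - K * exp(-rT).
S_0 * exp(-qT) = 85.2800 * 0.99501248 = 84.85466423
K * exp(-rT) = 98.5700 * 1.00000000 = 98.57000000
P = C - S*exp(-qT) + K*exp(-rT)
P = 5.0808 - 84.85466423 + 98.57000000 = 18.7961

Answer: Put price = 18.7961


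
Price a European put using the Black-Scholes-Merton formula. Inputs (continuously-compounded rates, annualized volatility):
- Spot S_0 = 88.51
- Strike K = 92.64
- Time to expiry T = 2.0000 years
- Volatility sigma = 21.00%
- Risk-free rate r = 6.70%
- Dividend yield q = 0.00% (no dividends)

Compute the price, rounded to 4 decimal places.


Answer: Price = 6.6987

Derivation:
d1 = (ln(S/K) + (r - q + 0.5*sigma^2) * T) / (sigma * sqrt(T)) = 0.44613228
d2 = d1 - sigma * sqrt(T) = 0.14914743
exp(-rT) = 0.87459006; exp(-qT) = 1.00000000
P = K * exp(-rT) * N(-d2) - S_0 * exp(-qT) * N(-d1)
N(-d1) = 0.32775085; N(-d2) = 0.44071865
P = 92.6400 * 0.87459006 * 0.44071865 - 88.5100 * 1.00000000 * 0.32775085 = 6.6987


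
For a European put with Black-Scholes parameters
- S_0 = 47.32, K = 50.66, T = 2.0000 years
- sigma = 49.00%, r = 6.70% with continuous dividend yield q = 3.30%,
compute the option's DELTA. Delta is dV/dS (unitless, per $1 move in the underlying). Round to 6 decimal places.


d1 = 0.3461885048; d2 = -0.3467761407
phi(d1) = 0.3757385310; exp(-qT) = 0.9361308643; exp(-rT) = 0.8745900646
N(-d1) = 0.3646005265
Delta = -exp(-qT) * N(-d1) = -0.9361308643 * 0.3646005265 = -0.341314

Answer: Delta = -0.341314


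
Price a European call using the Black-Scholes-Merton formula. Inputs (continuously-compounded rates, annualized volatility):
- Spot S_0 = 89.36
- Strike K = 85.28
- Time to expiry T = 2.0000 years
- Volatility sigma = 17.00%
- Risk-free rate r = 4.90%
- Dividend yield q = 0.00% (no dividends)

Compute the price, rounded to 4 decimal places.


d1 = (ln(S/K) + (r - q + 0.5*sigma^2) * T) / (sigma * sqrt(T)) = 0.72221888
d2 = d1 - sigma * sqrt(T) = 0.48180257
exp(-rT) = 0.90664890; exp(-qT) = 1.00000000
C = S_0 * exp(-qT) * N(d1) - K * exp(-rT) * N(d2)
N(d1) = 0.76492004; N(d2) = 0.68502690
C = 89.3600 * 1.00000000 * 0.76492004 - 85.2800 * 0.90664890 * 0.68502690 = 15.3876

Answer: Price = 15.3876


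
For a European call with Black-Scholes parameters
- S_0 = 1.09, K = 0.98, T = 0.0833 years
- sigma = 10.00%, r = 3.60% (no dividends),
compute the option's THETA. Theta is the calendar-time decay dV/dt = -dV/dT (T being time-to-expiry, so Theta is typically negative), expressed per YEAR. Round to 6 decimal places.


d1 = 3.8041956556; d2 = 3.7753339162
phi(d1) = 0.0002873267; exp(-qT) = 1.0000000000; exp(-rT) = 0.9970056919
Theta = -S*exp(-qT)*phi(d1)*sigma/(2*sqrt(T)) - r*K*exp(-rT)*N(d2) + q*S*exp(-qT)*N(d1)
N(d1) = 0.9999288671; N(d2) = 0.9999201033; sqrt(T) = 0.2886173938
Term 1 = -1.0900 * 1.0000000000 * 0.0002873267 * 0.1000 / (2 * 0.2886173938) = -0.0000542563
Term 2 = -0.0360 * 0.9800 * 0.9970056919 * 0.9999201033 = -0.0351715505
Term 3 = 0 (no dividend yield, q = 0)
Theta = -0.0000542563 + (-0.0351715505) + (0.0000000000) = -0.035226

Answer: Theta = -0.035226


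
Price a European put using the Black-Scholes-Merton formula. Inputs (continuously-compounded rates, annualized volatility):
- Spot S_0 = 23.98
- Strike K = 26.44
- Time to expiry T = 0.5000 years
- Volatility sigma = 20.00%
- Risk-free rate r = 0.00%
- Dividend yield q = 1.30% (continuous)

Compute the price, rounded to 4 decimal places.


d1 = (ln(S/K) + (r - q + 0.5*sigma^2) * T) / (sigma * sqrt(T)) = -0.66579665
d2 = d1 - sigma * sqrt(T) = -0.80721801
exp(-rT) = 1.00000000; exp(-qT) = 0.99352108
P = K * exp(-rT) * N(-d2) - S_0 * exp(-qT) * N(-d1)
N(-d1) = 0.74722946; N(-d2) = 0.79022955
P = 26.4400 * 1.00000000 * 0.79022955 - 23.9800 * 0.99352108 * 0.74722946 = 3.0912

Answer: Price = 3.0912


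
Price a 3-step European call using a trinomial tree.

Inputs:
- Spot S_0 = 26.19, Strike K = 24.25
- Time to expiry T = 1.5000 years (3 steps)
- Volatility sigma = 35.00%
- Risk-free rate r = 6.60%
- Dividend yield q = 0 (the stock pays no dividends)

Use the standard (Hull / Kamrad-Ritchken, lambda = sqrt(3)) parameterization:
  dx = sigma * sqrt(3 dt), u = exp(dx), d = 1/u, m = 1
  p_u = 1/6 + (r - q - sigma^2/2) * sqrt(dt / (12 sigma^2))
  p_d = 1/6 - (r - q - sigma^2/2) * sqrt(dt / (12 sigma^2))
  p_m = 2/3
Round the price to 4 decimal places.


Answer: Price = V(0,0) = 6.4446

Derivation:
dt = T/N = 0.500000; dx = sigma*sqrt(3*dt) = 0.428661
u = exp(dx) = 1.535200; d = 1/u = 0.651381
p_u = 0.169437, p_m = 0.666667, p_d = 0.163896
Discount per step: exp(-r*dt) = 0.967539
Stock lattice S(k, j) with j the centered position index:
  k=0: S(0,+0) = 26.1900
  k=1: S(1,-1) = 17.0597; S(1,+0) = 26.1900; S(1,+1) = 40.2069
  k=2: S(2,-2) = 11.1123; S(2,-1) = 17.0597; S(2,+0) = 26.1900; S(2,+1) = 40.2069; S(2,+2) = 61.7256
  k=3: S(3,-3) = 7.2384; S(3,-2) = 11.1123; S(3,-1) = 17.0597; S(3,+0) = 26.1900; S(3,+1) = 40.2069; S(3,+2) = 61.7256; S(3,+3) = 94.7612
Terminal payoffs V(N, j) = max(S_T - K, 0):
  V(3,-3) = 0.000000; V(3,-2) = 0.000000; V(3,-1) = 0.000000; V(3,+0) = 1.940000; V(3,+1) = 15.956890; V(3,+2) = 37.475619; V(3,+3) = 70.511174
Backward induction: V(k, j) = exp(-r*dt) * [p_u * V(k+1, j+1) + p_m * V(k+1, j) + p_d * V(k+1, j-1)]
  V(2,-2) = exp(-r*dt) * [p_u*0.000000 + p_m*0.000000 + p_d*0.000000] = 0.000000
  V(2,-1) = exp(-r*dt) * [p_u*1.940000 + p_m*0.000000 + p_d*0.000000] = 0.318037
  V(2,+0) = exp(-r*dt) * [p_u*15.956890 + p_m*1.940000 + p_d*0.000000] = 3.867271
  V(2,+1) = exp(-r*dt) * [p_u*37.475619 + p_m*15.956890 + p_d*1.940000] = 16.743873
  V(2,+2) = exp(-r*dt) * [p_u*70.511174 + p_m*37.475619 + p_d*15.956890] = 38.262492
  V(1,-1) = exp(-r*dt) * [p_u*3.867271 + p_m*0.318037 + p_d*0.000000] = 0.839130
  V(1,+0) = exp(-r*dt) * [p_u*16.743873 + p_m*3.867271 + p_d*0.318037] = 5.289858
  V(1,+1) = exp(-r*dt) * [p_u*38.262492 + p_m*16.743873 + p_d*3.867271] = 17.686114
  V(0,+0) = exp(-r*dt) * [p_u*17.686114 + p_m*5.289858 + p_d*0.839130] = 6.444565


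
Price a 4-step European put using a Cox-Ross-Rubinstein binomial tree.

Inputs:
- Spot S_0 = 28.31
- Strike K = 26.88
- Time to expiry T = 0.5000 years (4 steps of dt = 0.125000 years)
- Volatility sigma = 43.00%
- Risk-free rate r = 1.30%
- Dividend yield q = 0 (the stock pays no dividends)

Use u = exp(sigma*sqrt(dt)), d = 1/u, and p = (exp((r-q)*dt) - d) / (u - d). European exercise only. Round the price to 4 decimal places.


dt = T/N = 0.125000
u = exp(sigma*sqrt(dt)) = 1.164193; d = 1/u = 0.858964
p = (exp((r-q)*dt) - d) / (u - d) = 0.467394
Discount per step: exp(-r*dt) = 0.998376
Stock lattice S(k, i) with i counting down-moves:
  k=0: S(0,0) = 28.3100
  k=1: S(1,0) = 32.9583; S(1,1) = 24.3173
  k=2: S(2,0) = 38.3698; S(2,1) = 28.3100; S(2,2) = 20.8877
  k=3: S(3,0) = 44.6699; S(3,1) = 32.9583; S(3,2) = 24.3173; S(3,3) = 17.9418
  k=4: S(4,0) = 52.0043; S(4,1) = 38.3698; S(4,2) = 28.3100; S(4,3) = 20.8877; S(4,4) = 15.4113
Terminal payoffs V(N, i) = max(K - S_T, 0):
  V(4,0) = 0.000000; V(4,1) = 0.000000; V(4,2) = 0.000000; V(4,3) = 5.992327; V(4,4) = 11.468665
Backward induction: V(k, i) = exp(-r*dt) * [p * V(k+1, i) + (1-p) * V(k+1, i+1)].
  V(3,0) = exp(-r*dt) * [p*0.000000 + (1-p)*0.000000] = 0.000000
  V(3,1) = exp(-r*dt) * [p*0.000000 + (1-p)*0.000000] = 0.000000
  V(3,2) = exp(-r*dt) * [p*0.000000 + (1-p)*5.992327] = 3.186366
  V(3,3) = exp(-r*dt) * [p*5.992327 + (1-p)*11.468665] = 8.894591
  V(2,0) = exp(-r*dt) * [p*0.000000 + (1-p)*0.000000] = 0.000000
  V(2,1) = exp(-r*dt) * [p*0.000000 + (1-p)*3.186366] = 1.694321
  V(2,2) = exp(-r*dt) * [p*3.186366 + (1-p)*8.894591] = 6.216489
  V(1,0) = exp(-r*dt) * [p*0.000000 + (1-p)*1.694321] = 0.900940
  V(1,1) = exp(-r*dt) * [p*1.694321 + (1-p)*6.216489] = 4.096192
  V(0,0) = exp(-r*dt) * [p*0.900940 + (1-p)*4.096192] = 2.598524

Answer: Price = V(0,0) = 2.5985


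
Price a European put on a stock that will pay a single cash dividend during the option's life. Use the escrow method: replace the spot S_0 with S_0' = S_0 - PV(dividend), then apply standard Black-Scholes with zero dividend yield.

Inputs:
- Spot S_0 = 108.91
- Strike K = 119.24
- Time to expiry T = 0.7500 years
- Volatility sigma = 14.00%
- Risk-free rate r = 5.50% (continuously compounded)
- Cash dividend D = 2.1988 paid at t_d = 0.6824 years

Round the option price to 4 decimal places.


PV(D) = D * exp(-r * t_d) = 2.1988 * 0.96316360 = 2.11780411
S_0' = S_0 - PV(D) = 108.9100 - 2.11780411 = 106.79219589
d1 = (ln(S_0'/K) + (r + sigma^2/2)*T) / (sigma*sqrt(T)) = -0.50850881
d2 = d1 - sigma*sqrt(T) = -0.62975237
exp(-rT) = 0.95958920
N(-d1) = 0.69445172; N(-d2) = 0.73557169
P = K * exp(-rT) * N(-d2) - S_0' * N(-d1) = 119.2400 * 0.95958920 * 0.73557169 - 106.79219589 * 0.69445172 = 10.0031

Answer: Price = 10.0031


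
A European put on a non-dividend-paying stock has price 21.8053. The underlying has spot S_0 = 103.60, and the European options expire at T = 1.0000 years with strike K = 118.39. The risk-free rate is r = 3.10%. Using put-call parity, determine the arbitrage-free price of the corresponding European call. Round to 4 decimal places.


Answer: Call price = 10.6291

Derivation:
Put-call parity: C - P = S_0 * exp(-qT) - K * exp(-rT).
S_0 * exp(-qT) = 103.6000 * 1.00000000 = 103.60000000
K * exp(-rT) = 118.3900 * 0.96947557 = 114.77621310
C = P + S*exp(-qT) - K*exp(-rT)
C = 21.8053 + 103.60000000 - 114.77621310 = 10.6291


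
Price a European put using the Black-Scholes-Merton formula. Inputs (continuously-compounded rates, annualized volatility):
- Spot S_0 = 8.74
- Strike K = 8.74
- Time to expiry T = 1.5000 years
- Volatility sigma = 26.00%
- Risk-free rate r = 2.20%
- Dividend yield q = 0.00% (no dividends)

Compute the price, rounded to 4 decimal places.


d1 = (ln(S/K) + (r - q + 0.5*sigma^2) * T) / (sigma * sqrt(T)) = 0.26284909
d2 = d1 - sigma * sqrt(T) = -0.05558457
exp(-rT) = 0.96753856; exp(-qT) = 1.00000000
P = K * exp(-rT) * N(-d2) - S_0 * exp(-qT) * N(-d1)
N(-d1) = 0.39633345; N(-d2) = 0.52216362
P = 8.7400 * 0.96753856 * 0.52216362 - 8.7400 * 1.00000000 * 0.39633345 = 0.9516

Answer: Price = 0.9516


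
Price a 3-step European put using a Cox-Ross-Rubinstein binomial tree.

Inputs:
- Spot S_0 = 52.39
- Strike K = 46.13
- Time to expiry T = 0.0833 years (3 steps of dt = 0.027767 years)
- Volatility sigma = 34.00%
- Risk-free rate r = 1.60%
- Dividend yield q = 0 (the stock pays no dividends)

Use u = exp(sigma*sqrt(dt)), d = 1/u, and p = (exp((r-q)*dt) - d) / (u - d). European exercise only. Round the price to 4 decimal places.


Answer: Price = V(0,0) = 0.2559

Derivation:
dt = T/N = 0.027767
u = exp(sigma*sqrt(dt)) = 1.058291; d = 1/u = 0.944920
p = (exp((r-q)*dt) - d) / (u - d) = 0.489760
Discount per step: exp(-r*dt) = 0.999556
Stock lattice S(k, i) with i counting down-moves:
  k=0: S(0,0) = 52.3900
  k=1: S(1,0) = 55.4439; S(1,1) = 49.5043
  k=2: S(2,0) = 58.6757; S(2,1) = 52.3900; S(2,2) = 46.7776
  k=3: S(3,0) = 62.0960; S(3,1) = 55.4439; S(3,2) = 49.5043; S(3,3) = 44.2011
Terminal payoffs V(N, i) = max(K - S_T, 0):
  V(3,0) = 0.000000; V(3,1) = 0.000000; V(3,2) = 0.000000; V(3,3) = 1.928897
Backward induction: V(k, i) = exp(-r*dt) * [p * V(k+1, i) + (1-p) * V(k+1, i+1)].
  V(2,0) = exp(-r*dt) * [p*0.000000 + (1-p)*0.000000] = 0.000000
  V(2,1) = exp(-r*dt) * [p*0.000000 + (1-p)*0.000000] = 0.000000
  V(2,2) = exp(-r*dt) * [p*0.000000 + (1-p)*1.928897] = 0.983764
  V(1,0) = exp(-r*dt) * [p*0.000000 + (1-p)*0.000000] = 0.000000
  V(1,1) = exp(-r*dt) * [p*0.000000 + (1-p)*0.983764] = 0.501733
  V(0,0) = exp(-r*dt) * [p*0.000000 + (1-p)*0.501733] = 0.255891
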